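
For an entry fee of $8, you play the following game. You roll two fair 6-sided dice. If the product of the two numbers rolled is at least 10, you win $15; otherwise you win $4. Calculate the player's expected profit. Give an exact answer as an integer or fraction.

65/36 dollars

E[payout] = (17/36)·4 + (19/36)·15 = 353/36
Expected profit = 353/36 − 8 = 65/36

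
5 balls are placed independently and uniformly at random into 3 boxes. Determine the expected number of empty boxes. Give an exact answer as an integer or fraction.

32/81

Let Xⱼ=1 if box j is empty. P(Xⱼ=1) = ((3-1)/3)^5 = 32/243.
By linearity, E[#empty] = 3·32/243 = 32/81.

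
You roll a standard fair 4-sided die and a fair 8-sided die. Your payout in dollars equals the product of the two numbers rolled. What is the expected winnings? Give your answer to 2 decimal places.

Distribution of the product of the two numbers rolled: 1 w.p. 1/32, 2 w.p. 1/16, 3 w.p. 1/16, 4 w.p. 3/32, 5 w.p. 1/32, 6 w.p. 3/32, …
E[payout] = (1/32)·1 + (1/16)·2 + (1/16)·3 + (3/32)·4 + (1/32)·5 + (3/32)·6 + (1/32)·7 + (3/32)·8 + (1/32)·9 + (1/32)·10 + (3/32)·12 + (1/32)·14 + (1/32)·15 + (1/16)·16 + (1/32)·18 + (1/32)·20 + (1/32)·21 + (1/16)·24 + (1/32)·28 + (1/32)·32 = 45/4
≈ $11.25

$11.25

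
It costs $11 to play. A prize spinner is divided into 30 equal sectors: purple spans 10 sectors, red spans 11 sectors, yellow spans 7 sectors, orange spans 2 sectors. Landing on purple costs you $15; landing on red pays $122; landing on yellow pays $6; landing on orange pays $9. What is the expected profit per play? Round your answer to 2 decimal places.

E[payout] = (10/30)·(-15) + (11/30)·122 + (7/30)·6 + (2/30)·9 = 626/15
Expected profit = 626/15 − 11 = 461/15 ≈ $30.73

$30.73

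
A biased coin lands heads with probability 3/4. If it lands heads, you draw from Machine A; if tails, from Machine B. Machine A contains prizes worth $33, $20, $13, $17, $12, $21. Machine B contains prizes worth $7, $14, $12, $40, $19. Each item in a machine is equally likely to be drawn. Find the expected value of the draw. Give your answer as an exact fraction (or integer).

E[X | Machine A] = (33 + 20 + 13 + 17 + 12 + 21)/6 = 58/3
E[X | Machine B] = (7 + 14 + 12 + 40 + 19)/5 = 92/5
E[X] = (3/4)·58/3 + (1/4)·92/5 = 191/10

191/10 dollars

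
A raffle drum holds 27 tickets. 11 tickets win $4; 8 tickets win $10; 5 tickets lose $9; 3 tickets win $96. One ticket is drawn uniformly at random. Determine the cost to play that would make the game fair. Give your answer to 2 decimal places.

E[payout] = (11/27)·4 + (8/27)·10 + (5/27)·(-9) + (3/27)·96 = 367/27
Fair fee = E[payout] = 367/27 ≈ $13.59

$13.59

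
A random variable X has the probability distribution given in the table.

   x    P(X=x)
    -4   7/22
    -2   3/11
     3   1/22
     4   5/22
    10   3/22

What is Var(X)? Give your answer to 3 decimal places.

23.514

E[X] = (7/22)·(-4) + (3/11)·(-2) + (1/22)·3 + (5/22)·4 + (3/22)·10 = 13/22
E[X²] = (7/22)·16 + (3/11)·4 + (1/22)·9 + (5/22)·16 + (3/22)·100 = 525/22
Var(X) = 525/22 − (13/22)² = 11381/484 ≈ 23.514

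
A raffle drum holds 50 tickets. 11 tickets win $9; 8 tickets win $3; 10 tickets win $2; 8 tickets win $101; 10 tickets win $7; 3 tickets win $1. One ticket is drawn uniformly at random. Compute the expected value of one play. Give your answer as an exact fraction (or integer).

E[payout] = (11/50)·9 + (8/50)·3 + (10/50)·2 + (8/50)·101 + (10/50)·7 + (3/50)·1 = 512/25

512/25 dollars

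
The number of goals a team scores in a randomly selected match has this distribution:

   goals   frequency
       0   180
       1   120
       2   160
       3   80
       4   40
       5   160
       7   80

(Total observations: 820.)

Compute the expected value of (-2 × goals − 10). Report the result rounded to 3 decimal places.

Total = 820, so P(goals=0) = 180/820, etc.
E[-2x-10] = (9/41)·(-10) + (6/41)·(-12) + (8/41)·(-14) + (4/41)·(-16) + (2/41)·(-18) + (8/41)·(-20) + (4/41)·(-24)
     = -630/41 ≈ -15.366

-15.366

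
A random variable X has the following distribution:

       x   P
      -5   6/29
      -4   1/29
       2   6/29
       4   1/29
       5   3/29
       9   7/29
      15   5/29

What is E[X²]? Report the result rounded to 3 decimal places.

E[X²] = (6/29)·25 + (1/29)·16 + (6/29)·4 + (1/29)·16 + (3/29)·25 + (7/29)·81 + (5/29)·225
     = 1973/29 ≈ 68.034

68.034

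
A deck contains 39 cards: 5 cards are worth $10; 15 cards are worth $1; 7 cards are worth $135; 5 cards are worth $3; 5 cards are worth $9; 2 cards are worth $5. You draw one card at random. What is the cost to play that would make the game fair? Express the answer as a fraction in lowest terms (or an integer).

360/13 dollars

E[payout] = (5/39)·10 + (15/39)·1 + (7/39)·135 + (5/39)·3 + (5/39)·9 + (2/39)·5 = 360/13
Fair fee = E[payout] = 360/13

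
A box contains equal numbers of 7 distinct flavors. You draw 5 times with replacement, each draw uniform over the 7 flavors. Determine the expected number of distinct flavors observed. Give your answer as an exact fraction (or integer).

9031/2401

Let Xⱼ=1 if type j appears at least once. P(Xⱼ=1) = 1 − ((7−1)/7)^5 = 9031/16807.
E[#distinct] = 7·9031/16807 = 9031/2401.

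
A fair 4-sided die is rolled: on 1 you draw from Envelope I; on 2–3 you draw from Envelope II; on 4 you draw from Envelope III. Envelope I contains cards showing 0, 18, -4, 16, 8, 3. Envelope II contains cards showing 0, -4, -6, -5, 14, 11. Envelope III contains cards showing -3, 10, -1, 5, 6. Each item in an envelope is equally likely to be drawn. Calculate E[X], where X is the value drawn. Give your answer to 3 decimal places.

3.392

E[X | Envelope I] = (0 + 18 − 4 + 16 + 8 + 3)/6 = 41/6
E[X | Envelope II] = (0 − 4 − 6 − 5 + 14 + 11)/6 = 5/3
E[X | Envelope III] = (-3 + 10 − 1 + 5 + 6)/5 = 17/5
E[X] = (1/4)·41/6 + (1/2)·5/3 + (1/4)·17/5 = 407/120 ≈ 3.392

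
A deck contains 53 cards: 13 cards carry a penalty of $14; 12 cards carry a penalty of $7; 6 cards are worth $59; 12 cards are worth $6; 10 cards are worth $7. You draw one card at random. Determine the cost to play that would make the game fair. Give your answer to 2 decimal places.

E[payout] = (13/53)·(-14) + (12/53)·(-7) + (6/53)·59 + (12/53)·6 + (10/53)·7 = 230/53
Fair fee = E[payout] = 230/53 ≈ $4.34

$4.34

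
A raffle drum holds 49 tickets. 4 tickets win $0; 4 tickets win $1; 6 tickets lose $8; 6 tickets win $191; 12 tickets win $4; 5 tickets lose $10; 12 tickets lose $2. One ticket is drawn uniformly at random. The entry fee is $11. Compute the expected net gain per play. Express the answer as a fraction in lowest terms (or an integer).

E[payout] = (4/49)·0 + (4/49)·1 + (6/49)·(-8) + (6/49)·191 + (12/49)·4 + (5/49)·(-10) + (12/49)·(-2) = 1076/49
Expected profit = 1076/49 − 11 = 537/49

537/49 dollars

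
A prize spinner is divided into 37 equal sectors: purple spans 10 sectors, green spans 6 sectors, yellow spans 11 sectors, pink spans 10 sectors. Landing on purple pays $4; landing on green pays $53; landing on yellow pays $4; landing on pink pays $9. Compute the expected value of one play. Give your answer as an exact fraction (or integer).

E[payout] = (10/37)·4 + (6/37)·53 + (11/37)·4 + (10/37)·9 = 492/37

492/37 dollars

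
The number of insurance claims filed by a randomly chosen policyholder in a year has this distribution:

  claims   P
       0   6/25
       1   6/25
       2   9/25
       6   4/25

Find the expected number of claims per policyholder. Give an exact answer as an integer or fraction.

48/25

E[X] = (6/25)·0 + (6/25)·1 + (9/25)·2 + (4/25)·6
     = 48/25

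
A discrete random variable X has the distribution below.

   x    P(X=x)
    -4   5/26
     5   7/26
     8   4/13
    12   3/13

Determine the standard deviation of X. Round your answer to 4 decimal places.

E[X] = 151/26, E[X²] = 1631/26
Var(X) = E[X²] − (E[X])² = 1631/26 − 22801/676 = 19605/676
SD(X) = √(19605/676) ≈ 5.3853

5.3853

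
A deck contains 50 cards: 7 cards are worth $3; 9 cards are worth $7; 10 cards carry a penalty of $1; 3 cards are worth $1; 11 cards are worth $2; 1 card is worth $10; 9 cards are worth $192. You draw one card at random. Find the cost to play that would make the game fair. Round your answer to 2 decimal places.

E[payout] = (7/50)·3 + (9/50)·7 + (10/50)·(-1) + (3/50)·1 + (11/50)·2 + (1/50)·10 + (9/50)·192 = 1837/50
Fair fee = E[payout] = 1837/50 ≈ $36.74

$36.74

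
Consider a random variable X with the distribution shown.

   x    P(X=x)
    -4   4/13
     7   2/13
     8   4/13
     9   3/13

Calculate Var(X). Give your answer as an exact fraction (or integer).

E[X] = (4/13)·(-4) + (2/13)·7 + (4/13)·8 + (3/13)·9 = 57/13
E[X²] = (4/13)·16 + (2/13)·49 + (4/13)·64 + (3/13)·81 = 661/13
Var(X) = 661/13 − (57/13)² = 5344/169

5344/169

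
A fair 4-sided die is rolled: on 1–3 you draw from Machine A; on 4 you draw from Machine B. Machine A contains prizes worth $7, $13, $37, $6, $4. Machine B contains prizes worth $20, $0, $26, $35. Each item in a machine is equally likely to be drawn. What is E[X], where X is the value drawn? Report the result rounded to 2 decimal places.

$15.11

E[X | Machine A] = (7 + 13 + 37 + 6 + 4)/5 = 67/5
E[X | Machine B] = (20 + 0 + 26 + 35)/4 = 81/4
E[X] = (3/4)·67/5 + (1/4)·81/4 = 1209/80 ≈ 15.11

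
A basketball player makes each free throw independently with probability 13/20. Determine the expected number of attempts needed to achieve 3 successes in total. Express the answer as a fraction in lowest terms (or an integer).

60/13

By linearity (sum of 3 independent geometric waits), E[trials] = 3/p = 3/(13/20) = 60/13.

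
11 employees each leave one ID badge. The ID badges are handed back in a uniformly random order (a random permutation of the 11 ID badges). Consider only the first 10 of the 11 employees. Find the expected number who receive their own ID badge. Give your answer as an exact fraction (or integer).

10/11

Let Xᵢ = 1 if person i gets their own ID badge. For each i, P(Xᵢ=1) = 1/11.
By linearity of expectation, E[X₁+…+X_10] = 10·(1/11) = 10/11.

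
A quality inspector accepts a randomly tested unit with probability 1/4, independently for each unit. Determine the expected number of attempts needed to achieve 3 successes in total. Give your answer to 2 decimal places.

By linearity (sum of 3 independent geometric waits), E[trials] = 3/p = 3/(1/4) = 12.
≈ 12.00

12.00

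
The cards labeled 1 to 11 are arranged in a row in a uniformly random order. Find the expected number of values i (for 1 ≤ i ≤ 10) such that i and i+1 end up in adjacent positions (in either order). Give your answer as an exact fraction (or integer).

For each i ∈ {1,…,10}, let Xᵢ = 1 if i and i+1 are adjacent. P(Xᵢ=1) = 2·(11−1)!/11! = 2/11.
By linearity, E[ΣXᵢ] = (10)·(2/11) = 20/11.

20/11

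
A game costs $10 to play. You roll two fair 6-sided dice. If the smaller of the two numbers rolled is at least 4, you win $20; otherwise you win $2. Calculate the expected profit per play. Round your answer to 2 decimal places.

-$3.50

E[payout] = (3/4)·2 + (1/4)·20 = 13/2
Expected profit = 13/2 − 10 = -7/2 ≈ -$3.50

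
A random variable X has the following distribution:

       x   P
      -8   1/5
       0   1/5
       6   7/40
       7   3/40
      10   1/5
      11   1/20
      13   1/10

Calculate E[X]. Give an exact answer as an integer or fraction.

E[X] = (1/5)·(-8) + (1/5)·0 + (7/40)·6 + (3/40)·7 + (1/5)·10 + (1/20)·11 + (1/10)·13
     = 153/40

153/40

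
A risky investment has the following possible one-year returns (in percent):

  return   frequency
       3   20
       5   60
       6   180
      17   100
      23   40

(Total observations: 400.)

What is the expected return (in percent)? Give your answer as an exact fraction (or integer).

203/20

Total = 400, so P(return=3) = 20/400, etc.
E[X] = (1/20)·3 + (3/20)·5 + (9/20)·6 + (1/4)·17 + (1/10)·23
     = 203/20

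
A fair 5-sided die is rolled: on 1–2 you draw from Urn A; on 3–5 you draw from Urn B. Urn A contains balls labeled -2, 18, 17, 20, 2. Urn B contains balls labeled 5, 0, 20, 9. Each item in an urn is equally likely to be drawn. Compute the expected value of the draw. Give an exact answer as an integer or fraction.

19/2

E[X | Urn A] = (-2 + 18 + 17 + 20 + 2)/5 = 11
E[X | Urn B] = (5 + 0 + 20 + 9)/4 = 17/2
E[X] = (2/5)·11 + (3/5)·17/2 = 19/2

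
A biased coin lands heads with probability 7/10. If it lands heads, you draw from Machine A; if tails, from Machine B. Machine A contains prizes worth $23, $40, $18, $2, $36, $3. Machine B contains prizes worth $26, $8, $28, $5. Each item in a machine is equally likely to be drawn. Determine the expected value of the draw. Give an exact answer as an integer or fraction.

2311/120 dollars

E[X | Machine A] = (23 + 40 + 18 + 2 + 36 + 3)/6 = 61/3
E[X | Machine B] = (26 + 8 + 28 + 5)/4 = 67/4
E[X] = (7/10)·61/3 + (3/10)·67/4 = 2311/120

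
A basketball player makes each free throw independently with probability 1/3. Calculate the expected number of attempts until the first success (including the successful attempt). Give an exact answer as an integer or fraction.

For a geometric distribution, E[trials] = 1/p = 1/(1/3) = 3.

3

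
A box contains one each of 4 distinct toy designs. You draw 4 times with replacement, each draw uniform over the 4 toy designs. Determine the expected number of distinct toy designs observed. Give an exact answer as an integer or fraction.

175/64

Let Xⱼ=1 if type j appears at least once. P(Xⱼ=1) = 1 − ((4−1)/4)^4 = 175/256.
E[#distinct] = 4·175/256 = 175/64.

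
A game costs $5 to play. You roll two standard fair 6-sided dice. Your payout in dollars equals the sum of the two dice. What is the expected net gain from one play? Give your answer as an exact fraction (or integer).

$2

Distribution of the sum of the two dice: 2 w.p. 1/36, 3 w.p. 1/18, 4 w.p. 1/12, 5 w.p. 1/9, 6 w.p. 5/36, 7 w.p. 1/6, …
E[payout] = (1/36)·2 + (1/18)·3 + (1/12)·4 + (1/9)·5 + (5/36)·6 + (1/6)·7 + (5/36)·8 + (1/9)·9 + (1/12)·10 + (1/18)·11 + (1/36)·12 = 7
Expected profit = 7 − 5 = 2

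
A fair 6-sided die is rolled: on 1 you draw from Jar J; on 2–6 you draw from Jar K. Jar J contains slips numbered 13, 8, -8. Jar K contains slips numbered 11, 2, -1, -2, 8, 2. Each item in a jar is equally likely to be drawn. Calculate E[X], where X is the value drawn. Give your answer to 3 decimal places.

E[X | Jar J] = (13 + 8 − 8)/3 = 13/3
E[X | Jar K] = (11 + 2 − 1 − 2 + 8 + 2)/6 = 10/3
E[X] = (1/6)·13/3 + (5/6)·10/3 = 7/2 ≈ 3.500

3.500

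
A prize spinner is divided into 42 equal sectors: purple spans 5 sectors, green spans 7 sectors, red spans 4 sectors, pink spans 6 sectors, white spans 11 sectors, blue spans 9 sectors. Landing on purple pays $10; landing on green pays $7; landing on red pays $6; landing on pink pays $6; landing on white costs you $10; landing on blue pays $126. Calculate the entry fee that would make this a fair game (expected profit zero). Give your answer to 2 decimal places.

$28.17

E[payout] = (5/42)·10 + (7/42)·7 + (4/42)·6 + (6/42)·6 + (11/42)·(-10) + (9/42)·126 = 169/6
Fair fee = E[payout] = 169/6 ≈ $28.17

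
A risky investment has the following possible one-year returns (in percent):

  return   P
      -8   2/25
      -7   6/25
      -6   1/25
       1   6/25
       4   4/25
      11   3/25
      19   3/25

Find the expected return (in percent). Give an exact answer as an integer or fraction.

48/25

E[X] = (2/25)·(-8) + (6/25)·(-7) + (1/25)·(-6) + (6/25)·1 + (4/25)·4 + (3/25)·11 + (3/25)·19
     = 48/25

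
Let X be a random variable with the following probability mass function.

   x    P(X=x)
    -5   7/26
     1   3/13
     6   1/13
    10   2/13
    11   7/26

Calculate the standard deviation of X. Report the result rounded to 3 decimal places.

6.550

E[X] = 50/13, E[X²] = 750/13
Var(X) = E[X²] − (E[X])² = 750/13 − 2500/169 = 7250/169
SD(X) = √(7250/169) ≈ 6.550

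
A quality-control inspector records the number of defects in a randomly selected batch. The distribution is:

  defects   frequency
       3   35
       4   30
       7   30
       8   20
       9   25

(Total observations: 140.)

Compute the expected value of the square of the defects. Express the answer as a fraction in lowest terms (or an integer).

Total = 140, so P(defects=3) = 35/140, etc.
E[X²] = (1/4)·9 + (3/14)·16 + (3/14)·49 + (1/7)·64 + (5/28)·81
     = 557/14

557/14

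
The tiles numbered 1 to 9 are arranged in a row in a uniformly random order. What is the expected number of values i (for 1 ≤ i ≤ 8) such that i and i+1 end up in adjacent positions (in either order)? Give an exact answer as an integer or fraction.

16/9

For each i ∈ {1,…,8}, let Xᵢ = 1 if i and i+1 are adjacent. P(Xᵢ=1) = 2·(9−1)!/9! = 2/9.
By linearity, E[ΣXᵢ] = (8)·(2/9) = 16/9.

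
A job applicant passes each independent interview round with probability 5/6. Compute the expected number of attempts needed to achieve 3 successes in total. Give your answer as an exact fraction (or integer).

18/5

By linearity (sum of 3 independent geometric waits), E[trials] = 3/p = 3/(5/6) = 18/5.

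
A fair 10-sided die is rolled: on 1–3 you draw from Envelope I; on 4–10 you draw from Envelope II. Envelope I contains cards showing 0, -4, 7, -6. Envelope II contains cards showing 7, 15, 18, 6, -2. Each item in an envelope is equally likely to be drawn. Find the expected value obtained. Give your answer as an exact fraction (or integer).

E[X | Envelope I] = (0 − 4 + 7 − 6)/4 = -3/4
E[X | Envelope II] = (7 + 15 + 18 + 6 − 2)/5 = 44/5
E[X] = (3/10)·(-3/4) + (7/10)·44/5 = 1187/200

1187/200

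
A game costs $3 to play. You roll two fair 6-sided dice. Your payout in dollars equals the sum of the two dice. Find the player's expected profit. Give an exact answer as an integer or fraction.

$4

Distribution of the sum of the two dice: 2 w.p. 1/36, 3 w.p. 1/18, 4 w.p. 1/12, 5 w.p. 1/9, 6 w.p. 5/36, 7 w.p. 1/6, …
E[payout] = (1/36)·2 + (1/18)·3 + (1/12)·4 + (1/9)·5 + (5/36)·6 + (1/6)·7 + (5/36)·8 + (1/9)·9 + (1/12)·10 + (1/18)·11 + (1/36)·12 = 7
Expected profit = 7 − 3 = 4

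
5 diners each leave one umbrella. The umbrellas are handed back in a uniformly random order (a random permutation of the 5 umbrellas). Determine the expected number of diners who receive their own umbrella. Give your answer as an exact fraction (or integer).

Let Xᵢ = 1 if person i gets their own umbrella. For each i, P(Xᵢ=1) = 1/5.
By linearity of expectation, E[X₁+…+X_5] = 5·(1/5) = 1.

1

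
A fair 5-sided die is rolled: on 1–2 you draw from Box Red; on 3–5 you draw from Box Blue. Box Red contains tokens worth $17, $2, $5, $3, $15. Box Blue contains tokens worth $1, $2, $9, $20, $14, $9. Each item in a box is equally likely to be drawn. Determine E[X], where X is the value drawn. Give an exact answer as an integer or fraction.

E[X | Box Red] = (17 + 2 + 5 + 3 + 15)/5 = 42/5
E[X | Box Blue] = (1 + 2 + 9 + 20 + 14 + 9)/6 = 55/6
E[X] = (2/5)·42/5 + (3/5)·55/6 = 443/50

443/50 dollars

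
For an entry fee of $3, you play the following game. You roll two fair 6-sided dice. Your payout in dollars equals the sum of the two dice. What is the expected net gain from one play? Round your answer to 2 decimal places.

$4.00

Distribution of the sum of the two dice: 2 w.p. 1/36, 3 w.p. 1/18, 4 w.p. 1/12, 5 w.p. 1/9, 6 w.p. 5/36, 7 w.p. 1/6, …
E[payout] = (1/36)·2 + (1/18)·3 + (1/12)·4 + (1/9)·5 + (5/36)·6 + (1/6)·7 + (5/36)·8 + (1/9)·9 + (1/12)·10 + (1/18)·11 + (1/36)·12 = 7
Expected profit = 7 − 3 = 4 ≈ $4.00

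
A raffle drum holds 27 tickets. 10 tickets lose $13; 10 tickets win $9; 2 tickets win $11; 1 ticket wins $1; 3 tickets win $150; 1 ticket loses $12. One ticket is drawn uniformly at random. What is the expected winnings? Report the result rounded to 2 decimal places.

$15.59

E[payout] = (10/27)·(-13) + (10/27)·9 + (2/27)·11 + (1/27)·1 + (3/27)·150 + (1/27)·(-12) = 421/27
≈ $15.59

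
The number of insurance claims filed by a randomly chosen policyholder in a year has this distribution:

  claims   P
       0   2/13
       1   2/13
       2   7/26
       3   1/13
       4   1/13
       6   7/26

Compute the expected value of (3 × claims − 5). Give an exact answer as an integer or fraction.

E[3x-5] = (2/13)·(-5) + (2/13)·(-2) + (7/26)·1 + (1/13)·4 + (1/13)·7 + (7/26)·13
     = 46/13

46/13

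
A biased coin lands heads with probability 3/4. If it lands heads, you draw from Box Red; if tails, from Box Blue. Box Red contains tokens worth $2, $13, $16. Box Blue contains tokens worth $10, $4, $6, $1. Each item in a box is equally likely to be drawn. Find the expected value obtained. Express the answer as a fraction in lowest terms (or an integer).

E[X | Box Red] = (2 + 13 + 16)/3 = 31/3
E[X | Box Blue] = (10 + 4 + 6 + 1)/4 = 21/4
E[X] = (3/4)·31/3 + (1/4)·21/4 = 145/16

145/16 dollars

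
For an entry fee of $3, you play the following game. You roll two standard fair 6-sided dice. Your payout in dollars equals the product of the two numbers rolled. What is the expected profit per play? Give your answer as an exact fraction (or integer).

37/4 dollars

Distribution of the product of the two numbers rolled: 1 w.p. 1/36, 2 w.p. 1/18, 3 w.p. 1/18, 4 w.p. 1/12, 5 w.p. 1/18, 6 w.p. 1/9, …
E[payout] = (1/36)·1 + (1/18)·2 + (1/18)·3 + (1/12)·4 + (1/18)·5 + (1/9)·6 + (1/18)·8 + (1/36)·9 + (1/18)·10 + (1/9)·12 + (1/18)·15 + (1/36)·16 + (1/18)·18 + (1/18)·20 + (1/18)·24 + (1/36)·25 + (1/18)·30 + (1/36)·36 = 49/4
Expected profit = 49/4 − 3 = 37/4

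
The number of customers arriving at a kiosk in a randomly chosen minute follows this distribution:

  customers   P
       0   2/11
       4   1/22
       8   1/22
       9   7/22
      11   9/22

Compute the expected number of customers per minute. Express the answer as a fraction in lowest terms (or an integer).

E[X] = (2/11)·0 + (1/22)·4 + (1/22)·8 + (7/22)·9 + (9/22)·11
     = 87/11

87/11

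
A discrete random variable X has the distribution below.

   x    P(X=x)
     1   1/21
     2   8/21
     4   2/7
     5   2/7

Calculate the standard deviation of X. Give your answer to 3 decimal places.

E[X] = 71/21, E[X²] = 93/7
Var(X) = E[X²] − (E[X])² = 93/7 − 5041/441 = 818/441
SD(X) = √(818/441) ≈ 1.362

1.362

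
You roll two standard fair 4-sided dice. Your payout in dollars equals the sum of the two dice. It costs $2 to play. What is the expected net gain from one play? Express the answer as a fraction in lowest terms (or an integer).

Distribution of the sum of the two dice: 2 w.p. 1/16, 3 w.p. 1/8, 4 w.p. 3/16, 5 w.p. 1/4, 6 w.p. 3/16, 7 w.p. 1/8, …
E[payout] = (1/16)·2 + (1/8)·3 + (3/16)·4 + (1/4)·5 + (3/16)·6 + (1/8)·7 + (1/16)·8 = 5
Expected profit = 5 − 2 = 3

$3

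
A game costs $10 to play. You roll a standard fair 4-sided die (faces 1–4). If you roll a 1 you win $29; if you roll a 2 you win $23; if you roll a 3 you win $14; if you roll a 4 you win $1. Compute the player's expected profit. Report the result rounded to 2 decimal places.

$6.75

E[payout] = (1/4)·1 + (1/4)·14 + (1/4)·23 + (1/4)·29 = 67/4
Expected profit = 67/4 − 10 = 27/4 ≈ $6.75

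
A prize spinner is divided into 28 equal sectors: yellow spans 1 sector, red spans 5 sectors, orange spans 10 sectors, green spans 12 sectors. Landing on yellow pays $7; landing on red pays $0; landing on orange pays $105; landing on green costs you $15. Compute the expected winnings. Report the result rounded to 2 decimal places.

E[payout] = (1/28)·7 + (5/28)·0 + (10/28)·105 + (12/28)·(-15) = 877/28
≈ $31.32

$31.32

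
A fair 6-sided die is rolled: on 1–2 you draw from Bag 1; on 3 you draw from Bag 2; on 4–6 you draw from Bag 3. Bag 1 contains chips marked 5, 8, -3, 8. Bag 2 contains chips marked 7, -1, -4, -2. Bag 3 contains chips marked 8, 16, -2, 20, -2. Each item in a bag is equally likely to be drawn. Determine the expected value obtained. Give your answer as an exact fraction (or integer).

11/2

E[X | Bag 1] = (5 + 8 − 3 + 8)/4 = 9/2
E[X | Bag 2] = (7 − 1 − 4 − 2)/4 = 0
E[X | Bag 3] = (8 + 16 − 2 + 20 − 2)/5 = 8
E[X] = (1/3)·9/2 + (1/6)·0 + (1/2)·8 = 11/2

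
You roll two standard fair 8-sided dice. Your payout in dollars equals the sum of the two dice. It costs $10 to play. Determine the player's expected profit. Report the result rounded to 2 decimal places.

Distribution of the sum of the two dice: 2 w.p. 1/64, 3 w.p. 1/32, 4 w.p. 3/64, 5 w.p. 1/16, 6 w.p. 5/64, 7 w.p. 3/32, …
E[payout] = (1/64)·2 + (1/32)·3 + (3/64)·4 + (1/16)·5 + (5/64)·6 + (3/32)·7 + (7/64)·8 + (1/8)·9 + (7/64)·10 + (3/32)·11 + (5/64)·12 + (1/16)·13 + (3/64)·14 + (1/32)·15 + (1/64)·16 = 9
Expected profit = 9 − 10 = -1 ≈ -$1.00

-$1.00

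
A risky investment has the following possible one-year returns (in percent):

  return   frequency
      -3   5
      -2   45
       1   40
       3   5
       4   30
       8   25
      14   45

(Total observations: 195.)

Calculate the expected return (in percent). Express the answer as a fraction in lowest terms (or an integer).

Total = 195, so P(return=-3) = 5/195, etc.
E[X] = (1/39)·(-3) + (3/13)·(-2) + (8/39)·1 + (1/39)·3 + (2/13)·4 + (5/39)·8 + (3/13)·14
     = 60/13

60/13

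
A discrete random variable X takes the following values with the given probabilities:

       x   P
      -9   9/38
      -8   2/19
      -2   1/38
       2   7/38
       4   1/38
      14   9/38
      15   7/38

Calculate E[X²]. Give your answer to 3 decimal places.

115.053

E[X²] = (9/38)·81 + (2/19)·64 + (1/38)·4 + (7/38)·4 + (1/38)·16 + (9/38)·196 + (7/38)·225
     = 2186/19 ≈ 115.053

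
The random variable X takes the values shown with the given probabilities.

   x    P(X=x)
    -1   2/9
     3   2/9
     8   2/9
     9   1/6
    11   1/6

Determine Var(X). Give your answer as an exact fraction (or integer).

1559/81

E[X] = (2/9)·(-1) + (2/9)·3 + (2/9)·8 + (1/6)·9 + (1/6)·11 = 50/9
E[X²] = (2/9)·1 + (2/9)·9 + (2/9)·64 + (1/6)·81 + (1/6)·121 = 451/9
Var(X) = 451/9 − (50/9)² = 1559/81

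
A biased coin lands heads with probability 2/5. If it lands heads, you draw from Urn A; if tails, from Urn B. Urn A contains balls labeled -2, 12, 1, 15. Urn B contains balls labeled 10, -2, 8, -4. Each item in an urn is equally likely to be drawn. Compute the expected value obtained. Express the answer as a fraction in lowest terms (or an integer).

22/5

E[X | Urn A] = (-2 + 12 + 1 + 15)/4 = 13/2
E[X | Urn B] = (10 − 2 + 8 − 4)/4 = 3
E[X] = (2/5)·13/2 + (3/5)·3 = 22/5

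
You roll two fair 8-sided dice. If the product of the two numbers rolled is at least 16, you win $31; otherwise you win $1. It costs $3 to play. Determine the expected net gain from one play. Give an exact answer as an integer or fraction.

E[payout] = (31/64)·1 + (33/64)·31 = 527/32
Expected profit = 527/32 − 3 = 431/32

431/32 dollars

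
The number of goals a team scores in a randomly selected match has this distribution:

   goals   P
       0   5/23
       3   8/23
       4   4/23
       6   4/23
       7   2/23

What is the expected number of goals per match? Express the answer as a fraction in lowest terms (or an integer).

78/23

E[X] = (5/23)·0 + (8/23)·3 + (4/23)·4 + (4/23)·6 + (2/23)·7
     = 78/23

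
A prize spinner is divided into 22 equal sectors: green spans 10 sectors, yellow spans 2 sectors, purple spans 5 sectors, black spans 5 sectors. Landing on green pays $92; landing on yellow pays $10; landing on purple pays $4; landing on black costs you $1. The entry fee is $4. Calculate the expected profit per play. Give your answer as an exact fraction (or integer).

E[payout] = (10/22)·92 + (2/22)·10 + (5/22)·4 + (5/22)·(-1) = 955/22
Expected profit = 955/22 − 4 = 867/22

867/22 dollars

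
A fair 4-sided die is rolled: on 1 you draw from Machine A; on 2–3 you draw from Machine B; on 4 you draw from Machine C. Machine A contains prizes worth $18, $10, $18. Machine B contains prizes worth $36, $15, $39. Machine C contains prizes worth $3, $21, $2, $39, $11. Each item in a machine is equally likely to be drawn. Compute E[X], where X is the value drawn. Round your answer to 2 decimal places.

E[X | Machine A] = (18 + 10 + 18)/3 = 46/3
E[X | Machine B] = (36 + 15 + 39)/3 = 30
E[X | Machine C] = (3 + 21 + 2 + 39 + 11)/5 = 76/5
E[X] = (1/4)·46/3 + (1/2)·30 + (1/4)·76/5 = 679/30 ≈ 22.63

$22.63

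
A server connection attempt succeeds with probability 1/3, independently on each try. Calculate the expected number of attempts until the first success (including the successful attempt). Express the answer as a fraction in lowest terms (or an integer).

For a geometric distribution, E[trials] = 1/p = 1/(1/3) = 3.

3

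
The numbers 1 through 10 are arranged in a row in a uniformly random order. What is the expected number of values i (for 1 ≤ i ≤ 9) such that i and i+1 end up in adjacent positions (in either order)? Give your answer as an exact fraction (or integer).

For each i ∈ {1,…,9}, let Xᵢ = 1 if i and i+1 are adjacent. P(Xᵢ=1) = 2·(10−1)!/10! = 2/10.
By linearity, E[ΣXᵢ] = (9)·(2/10) = 9/5.

9/5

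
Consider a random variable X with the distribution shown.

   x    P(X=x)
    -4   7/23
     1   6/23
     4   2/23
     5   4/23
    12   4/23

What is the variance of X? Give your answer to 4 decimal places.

E[X] = (7/23)·(-4) + (6/23)·1 + (2/23)·4 + (4/23)·5 + (4/23)·12 = 54/23
E[X²] = (7/23)·16 + (6/23)·1 + (2/23)·16 + (4/23)·25 + (4/23)·144 = 826/23
Var(X) = 826/23 − (54/23)² = 16082/529 ≈ 30.4008

30.4008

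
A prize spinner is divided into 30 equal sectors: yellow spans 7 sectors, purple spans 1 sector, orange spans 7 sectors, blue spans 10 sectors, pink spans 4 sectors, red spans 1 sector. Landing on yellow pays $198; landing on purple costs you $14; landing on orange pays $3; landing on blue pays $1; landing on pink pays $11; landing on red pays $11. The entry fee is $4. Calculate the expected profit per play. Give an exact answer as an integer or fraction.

E[payout] = (7/30)·198 + (1/30)·(-14) + (7/30)·3 + (10/30)·1 + (4/30)·11 + (1/30)·11 = 243/5
Expected profit = 243/5 − 4 = 223/5

223/5 dollars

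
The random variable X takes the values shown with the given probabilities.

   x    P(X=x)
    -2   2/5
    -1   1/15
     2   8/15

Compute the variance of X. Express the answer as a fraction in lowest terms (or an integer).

94/25

E[X] = (2/5)·(-2) + (1/15)·(-1) + (8/15)·2 = 1/5
E[X²] = (2/5)·4 + (1/15)·1 + (8/15)·4 = 19/5
Var(X) = 19/5 − (1/5)² = 94/25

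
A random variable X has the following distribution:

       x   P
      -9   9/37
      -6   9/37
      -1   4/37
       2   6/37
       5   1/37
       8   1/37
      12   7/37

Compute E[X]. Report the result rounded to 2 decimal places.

E[X] = (9/37)·(-9) + (9/37)·(-6) + (4/37)·(-1) + (6/37)·2 + (1/37)·5 + (1/37)·8 + (7/37)·12
     = -30/37 ≈ -0.81

-0.81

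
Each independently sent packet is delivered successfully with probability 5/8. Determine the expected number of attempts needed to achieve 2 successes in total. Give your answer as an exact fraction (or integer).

By linearity (sum of 2 independent geometric waits), E[trials] = 2/p = 2/(5/8) = 16/5.

16/5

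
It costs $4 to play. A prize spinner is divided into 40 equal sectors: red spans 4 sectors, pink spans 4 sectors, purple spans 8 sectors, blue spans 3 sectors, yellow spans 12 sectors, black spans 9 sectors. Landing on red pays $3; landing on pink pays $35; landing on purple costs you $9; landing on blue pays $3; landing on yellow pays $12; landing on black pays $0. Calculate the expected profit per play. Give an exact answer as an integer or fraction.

73/40 dollars

E[payout] = (4/40)·3 + (4/40)·35 + (8/40)·(-9) + (3/40)·3 + (12/40)·12 + (9/40)·0 = 233/40
Expected profit = 233/40 − 4 = 73/40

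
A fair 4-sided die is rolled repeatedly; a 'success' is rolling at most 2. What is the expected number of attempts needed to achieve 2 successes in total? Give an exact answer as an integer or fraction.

4

By linearity (sum of 2 independent geometric waits), E[trials] = 2/p = 2/(1/2) = 4.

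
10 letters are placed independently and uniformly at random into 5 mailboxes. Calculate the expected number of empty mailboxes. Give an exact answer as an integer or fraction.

1048576/1953125

Let Xⱼ=1 if mailbox j is empty. P(Xⱼ=1) = ((5-1)/5)^10 = 1048576/9765625.
By linearity, E[#empty] = 5·1048576/9765625 = 1048576/1953125.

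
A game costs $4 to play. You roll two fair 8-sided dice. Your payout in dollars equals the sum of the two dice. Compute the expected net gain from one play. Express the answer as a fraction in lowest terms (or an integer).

Distribution of the sum of the two dice: 2 w.p. 1/64, 3 w.p. 1/32, 4 w.p. 3/64, 5 w.p. 1/16, 6 w.p. 5/64, 7 w.p. 3/32, …
E[payout] = (1/64)·2 + (1/32)·3 + (3/64)·4 + (1/16)·5 + (5/64)·6 + (3/32)·7 + (7/64)·8 + (1/8)·9 + (7/64)·10 + (3/32)·11 + (5/64)·12 + (1/16)·13 + (3/64)·14 + (1/32)·15 + (1/64)·16 = 9
Expected profit = 9 − 4 = 5

$5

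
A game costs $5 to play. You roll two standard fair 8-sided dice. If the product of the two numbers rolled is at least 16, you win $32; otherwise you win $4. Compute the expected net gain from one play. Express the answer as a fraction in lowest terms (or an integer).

215/16 dollars

E[payout] = (31/64)·4 + (33/64)·32 = 295/16
Expected profit = 295/16 − 5 = 215/16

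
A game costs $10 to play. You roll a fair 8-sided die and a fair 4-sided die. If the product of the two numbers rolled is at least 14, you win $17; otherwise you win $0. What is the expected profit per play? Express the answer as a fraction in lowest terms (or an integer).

E[payout] = (21/32)·0 + (11/32)·17 = 187/32
Expected profit = 187/32 − 10 = -133/32

-133/32 dollars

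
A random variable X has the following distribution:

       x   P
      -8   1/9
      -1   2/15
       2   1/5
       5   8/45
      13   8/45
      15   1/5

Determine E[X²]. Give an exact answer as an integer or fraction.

E[X²] = (1/9)·64 + (2/15)·1 + (1/5)·4 + (8/45)·25 + (8/45)·169 + (1/5)·225
     = 1313/15

1313/15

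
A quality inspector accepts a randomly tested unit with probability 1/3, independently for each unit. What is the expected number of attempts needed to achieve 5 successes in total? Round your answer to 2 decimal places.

By linearity (sum of 5 independent geometric waits), E[trials] = 5/p = 5/(1/3) = 15.
≈ 15.00

15.00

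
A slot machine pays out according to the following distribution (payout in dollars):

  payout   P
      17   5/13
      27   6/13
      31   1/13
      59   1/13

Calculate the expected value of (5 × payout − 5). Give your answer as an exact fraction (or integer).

1620/13

E[5x-5] = (5/13)·80 + (6/13)·130 + (1/13)·150 + (1/13)·290
     = 1620/13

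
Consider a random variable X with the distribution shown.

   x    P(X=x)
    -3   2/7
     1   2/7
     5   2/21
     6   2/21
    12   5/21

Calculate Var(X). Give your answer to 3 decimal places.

31.841

E[X] = (2/7)·(-3) + (2/7)·1 + (2/21)·5 + (2/21)·6 + (5/21)·12 = 10/3
E[X²] = (2/7)·9 + (2/7)·1 + (2/21)·25 + (2/21)·36 + (5/21)·144 = 902/21
Var(X) = 902/21 − (10/3)² = 2006/63 ≈ 31.841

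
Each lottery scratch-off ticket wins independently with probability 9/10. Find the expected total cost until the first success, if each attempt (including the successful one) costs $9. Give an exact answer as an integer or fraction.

$10

E[#attempts] = 1/p = 10/9; E[cost] = 9·10/9 = 10.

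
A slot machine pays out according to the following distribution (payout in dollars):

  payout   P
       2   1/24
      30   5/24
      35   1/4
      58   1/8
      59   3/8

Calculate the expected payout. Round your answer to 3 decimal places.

$44.458

E[X] = (1/24)·2 + (5/24)·30 + (1/4)·35 + (1/8)·58 + (3/8)·59
     = 1067/24 ≈ 44.458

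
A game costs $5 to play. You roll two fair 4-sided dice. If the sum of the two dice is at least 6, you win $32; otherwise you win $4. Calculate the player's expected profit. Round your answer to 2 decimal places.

$9.50

E[payout] = (5/8)·4 + (3/8)·32 = 29/2
Expected profit = 29/2 − 5 = 19/2 ≈ $9.50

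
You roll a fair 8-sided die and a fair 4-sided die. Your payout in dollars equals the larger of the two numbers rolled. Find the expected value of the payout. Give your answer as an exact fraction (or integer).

77/16 dollars

Distribution of the larger of the two numbers rolled: 1 w.p. 1/32, 2 w.p. 3/32, 3 w.p. 5/32, 4 w.p. 7/32, 5 w.p. 1/8, 6 w.p. 1/8, …
E[payout] = (1/32)·1 + (3/32)·2 + (5/32)·3 + (7/32)·4 + (1/8)·5 + (1/8)·6 + (1/8)·7 + (1/8)·8 = 77/16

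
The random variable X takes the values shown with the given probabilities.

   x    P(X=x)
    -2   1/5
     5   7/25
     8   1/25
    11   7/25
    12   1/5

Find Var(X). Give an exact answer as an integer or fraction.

E[X] = (1/5)·(-2) + (7/25)·5 + (1/25)·8 + (7/25)·11 + (1/5)·12 = 34/5
E[X²] = (1/5)·4 + (7/25)·25 + (1/25)·64 + (7/25)·121 + (1/5)·144 = 1826/25
Var(X) = 1826/25 − (34/5)² = 134/5

134/5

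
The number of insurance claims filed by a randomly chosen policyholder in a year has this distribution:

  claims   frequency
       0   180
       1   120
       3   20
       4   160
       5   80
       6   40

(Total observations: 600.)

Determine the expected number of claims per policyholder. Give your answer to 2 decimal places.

Total = 600, so P(claims=0) = 180/600, etc.
E[X] = (3/10)·0 + (1/5)·1 + (1/30)·3 + (4/15)·4 + (2/15)·5 + (1/15)·6
     = 73/30 ≈ 2.43

2.43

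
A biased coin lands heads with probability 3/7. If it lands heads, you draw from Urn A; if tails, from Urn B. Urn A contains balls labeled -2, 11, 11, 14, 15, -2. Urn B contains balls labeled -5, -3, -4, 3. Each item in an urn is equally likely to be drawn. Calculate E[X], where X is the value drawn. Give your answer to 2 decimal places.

E[X | Urn A] = (-2 + 11 + 11 + 14 + 15 − 2)/6 = 47/6
E[X | Urn B] = (-5 − 3 − 4 + 3)/4 = -9/4
E[X] = (3/7)·47/6 + (4/7)·(-9/4) = 29/14 ≈ 2.07

2.07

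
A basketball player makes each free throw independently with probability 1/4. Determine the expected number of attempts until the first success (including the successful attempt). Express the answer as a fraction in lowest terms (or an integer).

4

For a geometric distribution, E[trials] = 1/p = 1/(1/4) = 4.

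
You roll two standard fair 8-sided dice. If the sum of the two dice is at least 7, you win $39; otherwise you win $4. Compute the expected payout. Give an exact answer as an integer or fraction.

E[payout] = (15/64)·4 + (49/64)·39 = 1971/64

1971/64 dollars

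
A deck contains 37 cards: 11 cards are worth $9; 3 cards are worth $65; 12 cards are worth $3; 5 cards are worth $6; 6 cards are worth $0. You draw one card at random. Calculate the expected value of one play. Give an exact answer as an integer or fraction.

360/37 dollars

E[payout] = (11/37)·9 + (3/37)·65 + (12/37)·3 + (5/37)·6 + (6/37)·0 = 360/37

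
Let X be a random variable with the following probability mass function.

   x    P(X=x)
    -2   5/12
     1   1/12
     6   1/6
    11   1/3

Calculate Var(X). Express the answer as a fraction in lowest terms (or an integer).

E[X] = (5/12)·(-2) + (1/12)·1 + (1/6)·6 + (1/3)·11 = 47/12
E[X²] = (5/12)·4 + (1/12)·1 + (1/6)·36 + (1/3)·121 = 577/12
Var(X) = 577/12 − (47/12)² = 4715/144

4715/144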